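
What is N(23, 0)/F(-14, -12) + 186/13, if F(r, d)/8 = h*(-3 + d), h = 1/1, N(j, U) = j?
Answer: 22021/1560 ≈ 14.116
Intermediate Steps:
h = 1
F(r, d) = -24 + 8*d (F(r, d) = 8*(1*(-3 + d)) = 8*(-3 + d) = -24 + 8*d)
N(23, 0)/F(-14, -12) + 186/13 = 23/(-24 + 8*(-12)) + 186/13 = 23/(-24 - 96) + 186*(1/13) = 23/(-120) + 186/13 = 23*(-1/120) + 186/13 = -23/120 + 186/13 = 22021/1560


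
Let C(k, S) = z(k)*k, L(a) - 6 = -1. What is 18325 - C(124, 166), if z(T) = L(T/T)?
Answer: 17705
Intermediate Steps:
L(a) = 5 (L(a) = 6 - 1 = 5)
z(T) = 5
C(k, S) = 5*k
18325 - C(124, 166) = 18325 - 5*124 = 18325 - 1*620 = 18325 - 620 = 17705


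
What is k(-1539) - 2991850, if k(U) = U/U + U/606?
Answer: -604354011/202 ≈ -2.9919e+6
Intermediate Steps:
k(U) = 1 + U/606 (k(U) = 1 + U*(1/606) = 1 + U/606)
k(-1539) - 2991850 = (1 + (1/606)*(-1539)) - 2991850 = (1 - 513/202) - 2991850 = -311/202 - 2991850 = -604354011/202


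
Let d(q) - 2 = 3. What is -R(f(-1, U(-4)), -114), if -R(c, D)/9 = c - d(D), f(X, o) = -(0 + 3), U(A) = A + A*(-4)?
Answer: -72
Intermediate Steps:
d(q) = 5 (d(q) = 2 + 3 = 5)
U(A) = -3*A (U(A) = A - 4*A = -3*A)
f(X, o) = -3 (f(X, o) = -1*3 = -3)
R(c, D) = 45 - 9*c (R(c, D) = -9*(c - 1*5) = -9*(c - 5) = -9*(-5 + c) = 45 - 9*c)
-R(f(-1, U(-4)), -114) = -(45 - 9*(-3)) = -(45 + 27) = -1*72 = -72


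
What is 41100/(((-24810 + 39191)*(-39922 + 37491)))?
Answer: -41100/34960211 ≈ -0.0011756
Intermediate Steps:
41100/(((-24810 + 39191)*(-39922 + 37491))) = 41100/((14381*(-2431))) = 41100/(-34960211) = 41100*(-1/34960211) = -41100/34960211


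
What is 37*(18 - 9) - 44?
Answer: 289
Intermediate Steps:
37*(18 - 9) - 44 = 37*9 - 44 = 333 - 44 = 289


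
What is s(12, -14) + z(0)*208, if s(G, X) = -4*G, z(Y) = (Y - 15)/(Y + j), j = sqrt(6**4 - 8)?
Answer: -48 - 780*sqrt(322)/161 ≈ -134.94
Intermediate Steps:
j = 2*sqrt(322) (j = sqrt(1296 - 8) = sqrt(1288) = 2*sqrt(322) ≈ 35.889)
z(Y) = (-15 + Y)/(Y + 2*sqrt(322)) (z(Y) = (Y - 15)/(Y + 2*sqrt(322)) = (-15 + Y)/(Y + 2*sqrt(322)))
s(12, -14) + z(0)*208 = -4*12 + ((-15 + 0)/(0 + 2*sqrt(322)))*208 = -48 + (-15/(2*sqrt(322)))*208 = -48 + ((sqrt(322)/644)*(-15))*208 = -48 - 15*sqrt(322)/644*208 = -48 - 780*sqrt(322)/161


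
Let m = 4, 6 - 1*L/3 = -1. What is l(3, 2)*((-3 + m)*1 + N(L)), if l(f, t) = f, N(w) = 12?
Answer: 39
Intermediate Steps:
L = 21 (L = 18 - 3*(-1) = 18 + 3 = 21)
l(3, 2)*((-3 + m)*1 + N(L)) = 3*((-3 + 4)*1 + 12) = 3*(1*1 + 12) = 3*(1 + 12) = 3*13 = 39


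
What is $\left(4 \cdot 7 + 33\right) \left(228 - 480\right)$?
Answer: $-15372$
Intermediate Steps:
$\left(4 \cdot 7 + 33\right) \left(228 - 480\right) = \left(28 + 33\right) \left(-252\right) = 61 \left(-252\right) = -15372$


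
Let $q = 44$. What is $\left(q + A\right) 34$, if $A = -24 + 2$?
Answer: $748$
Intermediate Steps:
$A = -22$
$\left(q + A\right) 34 = \left(44 - 22\right) 34 = 22 \cdot 34 = 748$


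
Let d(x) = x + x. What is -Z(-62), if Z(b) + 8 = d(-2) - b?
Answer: -50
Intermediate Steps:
d(x) = 2*x
Z(b) = -12 - b (Z(b) = -8 + (2*(-2) - b) = -8 + (-4 - b) = -12 - b)
-Z(-62) = -(-12 - 1*(-62)) = -(-12 + 62) = -1*50 = -50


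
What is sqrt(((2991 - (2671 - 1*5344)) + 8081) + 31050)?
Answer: 17*sqrt(155) ≈ 211.65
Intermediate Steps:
sqrt(((2991 - (2671 - 1*5344)) + 8081) + 31050) = sqrt(((2991 - (2671 - 5344)) + 8081) + 31050) = sqrt(((2991 - 1*(-2673)) + 8081) + 31050) = sqrt(((2991 + 2673) + 8081) + 31050) = sqrt((5664 + 8081) + 31050) = sqrt(13745 + 31050) = sqrt(44795) = 17*sqrt(155)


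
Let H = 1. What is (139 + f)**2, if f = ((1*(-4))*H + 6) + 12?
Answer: 23409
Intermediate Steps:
f = 14 (f = ((1*(-4))*1 + 6) + 12 = (-4*1 + 6) + 12 = (-4 + 6) + 12 = 2 + 12 = 14)
(139 + f)**2 = (139 + 14)**2 = 153**2 = 23409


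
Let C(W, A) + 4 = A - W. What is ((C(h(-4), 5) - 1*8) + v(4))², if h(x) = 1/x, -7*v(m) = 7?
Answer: 961/16 ≈ 60.063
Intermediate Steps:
v(m) = -1 (v(m) = -⅐*7 = -1)
h(x) = 1/x
C(W, A) = -4 + A - W (C(W, A) = -4 + (A - W) = -4 + A - W)
((C(h(-4), 5) - 1*8) + v(4))² = (((-4 + 5 - 1/(-4)) - 1*8) - 1)² = (((-4 + 5 - 1*(-¼)) - 8) - 1)² = (((-4 + 5 + ¼) - 8) - 1)² = ((5/4 - 8) - 1)² = (-27/4 - 1)² = (-31/4)² = 961/16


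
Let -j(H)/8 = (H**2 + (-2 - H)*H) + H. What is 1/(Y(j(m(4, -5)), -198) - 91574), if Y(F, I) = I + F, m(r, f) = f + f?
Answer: -1/91852 ≈ -1.0887e-5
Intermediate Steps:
m(r, f) = 2*f
j(H) = -8*H - 8*H**2 - 8*H*(-2 - H) (j(H) = -8*((H**2 + (-2 - H)*H) + H) = -8*((H**2 + H*(-2 - H)) + H) = -8*(H + H**2 + H*(-2 - H)) = -8*H - 8*H**2 - 8*H*(-2 - H))
Y(F, I) = F + I
1/(Y(j(m(4, -5)), -198) - 91574) = 1/((8*(2*(-5)) - 198) - 91574) = 1/((8*(-10) - 198) - 91574) = 1/((-80 - 198) - 91574) = 1/(-278 - 91574) = 1/(-91852) = -1/91852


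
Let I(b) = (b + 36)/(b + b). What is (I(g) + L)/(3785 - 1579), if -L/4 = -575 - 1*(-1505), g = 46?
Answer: -171079/101476 ≈ -1.6859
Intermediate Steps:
I(b) = (36 + b)/(2*b) (I(b) = (36 + b)/((2*b)) = (36 + b)*(1/(2*b)) = (36 + b)/(2*b))
L = -3720 (L = -4*(-575 - 1*(-1505)) = -4*(-575 + 1505) = -4*930 = -3720)
(I(g) + L)/(3785 - 1579) = ((½)*(36 + 46)/46 - 3720)/(3785 - 1579) = ((½)*(1/46)*82 - 3720)/2206 = (41/46 - 3720)*(1/2206) = -171079/46*1/2206 = -171079/101476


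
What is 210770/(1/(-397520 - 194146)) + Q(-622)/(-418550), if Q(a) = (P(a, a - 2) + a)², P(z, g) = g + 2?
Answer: -26097731546929268/209275 ≈ -1.2471e+11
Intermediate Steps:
P(z, g) = 2 + g
Q(a) = 4*a² (Q(a) = ((2 + (a - 2)) + a)² = ((2 + (-2 + a)) + a)² = (a + a)² = (2*a)² = 4*a²)
210770/(1/(-397520 - 194146)) + Q(-622)/(-418550) = 210770/(1/(-397520 - 194146)) + (4*(-622)²)/(-418550) = 210770/(1/(-591666)) + (4*386884)*(-1/418550) = 210770/(-1/591666) + 1547536*(-1/418550) = 210770*(-591666) - 773768/209275 = -124705442820 - 773768/209275 = -26097731546929268/209275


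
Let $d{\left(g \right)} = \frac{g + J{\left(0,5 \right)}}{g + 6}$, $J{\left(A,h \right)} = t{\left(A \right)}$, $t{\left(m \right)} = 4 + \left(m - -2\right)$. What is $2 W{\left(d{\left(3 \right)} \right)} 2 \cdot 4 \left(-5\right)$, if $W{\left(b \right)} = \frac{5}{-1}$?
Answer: $400$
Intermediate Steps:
$t{\left(m \right)} = 6 + m$ ($t{\left(m \right)} = 4 + \left(m + 2\right) = 4 + \left(2 + m\right) = 6 + m$)
$J{\left(A,h \right)} = 6 + A$
$d{\left(g \right)} = 1$ ($d{\left(g \right)} = \frac{g + \left(6 + 0\right)}{g + 6} = \frac{g + 6}{6 + g} = \frac{6 + g}{6 + g} = 1$)
$W{\left(b \right)} = -5$ ($W{\left(b \right)} = 5 \left(-1\right) = -5$)
$2 W{\left(d{\left(3 \right)} \right)} 2 \cdot 4 \left(-5\right) = 2 \left(-5\right) 2 \cdot 4 \left(-5\right) = - 10 \cdot 8 \left(-5\right) = \left(-10\right) \left(-40\right) = 400$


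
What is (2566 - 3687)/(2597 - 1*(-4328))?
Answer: -1121/6925 ≈ -0.16188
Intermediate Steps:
(2566 - 3687)/(2597 - 1*(-4328)) = -1121/(2597 + 4328) = -1121/6925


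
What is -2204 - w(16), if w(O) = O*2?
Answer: -2236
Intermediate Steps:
w(O) = 2*O
-2204 - w(16) = -2204 - 2*16 = -2204 - 1*32 = -2204 - 32 = -2236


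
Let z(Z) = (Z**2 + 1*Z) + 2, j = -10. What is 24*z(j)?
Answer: 2208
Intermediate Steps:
z(Z) = 2 + Z + Z**2 (z(Z) = (Z**2 + Z) + 2 = (Z + Z**2) + 2 = 2 + Z + Z**2)
24*z(j) = 24*(2 - 10 + (-10)**2) = 24*(2 - 10 + 100) = 24*92 = 2208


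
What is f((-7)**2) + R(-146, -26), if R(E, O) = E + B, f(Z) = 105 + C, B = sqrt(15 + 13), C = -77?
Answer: -118 + 2*sqrt(7) ≈ -112.71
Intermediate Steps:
B = 2*sqrt(7) (B = sqrt(28) = 2*sqrt(7) ≈ 5.2915)
f(Z) = 28 (f(Z) = 105 - 77 = 28)
R(E, O) = E + 2*sqrt(7)
f((-7)**2) + R(-146, -26) = 28 + (-146 + 2*sqrt(7)) = -118 + 2*sqrt(7)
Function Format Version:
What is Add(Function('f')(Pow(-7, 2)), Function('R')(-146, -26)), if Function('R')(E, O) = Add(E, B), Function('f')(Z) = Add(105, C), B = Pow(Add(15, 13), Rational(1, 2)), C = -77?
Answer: Add(-118, Mul(2, Pow(7, Rational(1, 2)))) ≈ -112.71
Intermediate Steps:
B = Mul(2, Pow(7, Rational(1, 2))) (B = Pow(28, Rational(1, 2)) = Mul(2, Pow(7, Rational(1, 2))) ≈ 5.2915)
Function('f')(Z) = 28 (Function('f')(Z) = Add(105, -77) = 28)
Function('R')(E, O) = Add(E, Mul(2, Pow(7, Rational(1, 2))))
Add(Function('f')(Pow(-7, 2)), Function('R')(-146, -26)) = Add(28, Add(-146, Mul(2, Pow(7, Rational(1, 2))))) = Add(-118, Mul(2, Pow(7, Rational(1, 2))))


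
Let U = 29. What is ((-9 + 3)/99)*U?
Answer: -58/33 ≈ -1.7576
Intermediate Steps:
((-9 + 3)/99)*U = ((-9 + 3)/99)*29 = ((1/99)*(-6))*29 = -2/33*29 = -58/33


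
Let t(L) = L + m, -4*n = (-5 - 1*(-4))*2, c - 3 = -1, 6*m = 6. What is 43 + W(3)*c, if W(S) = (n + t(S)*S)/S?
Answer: 154/3 ≈ 51.333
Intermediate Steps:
m = 1 (m = (⅙)*6 = 1)
c = 2 (c = 3 - 1 = 2)
n = ½ (n = -(-5 - 1*(-4))*2/4 = -(-5 + 4)*2/4 = -(-1)*2/4 = -¼*(-2) = ½ ≈ 0.50000)
t(L) = 1 + L (t(L) = L + 1 = 1 + L)
W(S) = (½ + S*(1 + S))/S (W(S) = (½ + (1 + S)*S)/S = (½ + S*(1 + S))/S)
43 + W(3)*c = 43 + (1 + 3 + (½)/3)*2 = 43 + (1 + 3 + (½)*(⅓))*2 = 43 + (1 + 3 + ⅙)*2 = 43 + (25/6)*2 = 43 + 25/3 = 154/3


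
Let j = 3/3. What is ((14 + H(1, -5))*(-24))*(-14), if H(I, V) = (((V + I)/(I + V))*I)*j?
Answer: 5040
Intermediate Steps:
j = 1 (j = 3*(⅓) = 1)
H(I, V) = I (H(I, V) = (((V + I)/(I + V))*I)*1 = (((I + V)/(I + V))*I)*1 = (1*I)*1 = I*1 = I)
((14 + H(1, -5))*(-24))*(-14) = ((14 + 1)*(-24))*(-14) = (15*(-24))*(-14) = -360*(-14) = 5040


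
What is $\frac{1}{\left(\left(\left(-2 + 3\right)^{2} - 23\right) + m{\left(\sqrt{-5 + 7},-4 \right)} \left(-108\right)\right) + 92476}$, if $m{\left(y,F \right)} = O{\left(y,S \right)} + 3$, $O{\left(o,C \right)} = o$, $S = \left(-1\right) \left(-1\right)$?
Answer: $\frac{15355}{1414652262} + \frac{3 \sqrt{2}}{235775377} \approx 1.0872 \cdot 10^{-5}$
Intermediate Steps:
$S = 1$
$m{\left(y,F \right)} = 3 + y$ ($m{\left(y,F \right)} = y + 3 = 3 + y$)
$\frac{1}{\left(\left(\left(-2 + 3\right)^{2} - 23\right) + m{\left(\sqrt{-5 + 7},-4 \right)} \left(-108\right)\right) + 92476} = \frac{1}{\left(\left(\left(-2 + 3\right)^{2} - 23\right) + \left(3 + \sqrt{-5 + 7}\right) \left(-108\right)\right) + 92476} = \frac{1}{\left(\left(1^{2} - 23\right) + \left(3 + \sqrt{2}\right) \left(-108\right)\right) + 92476} = \frac{1}{\left(\left(1 - 23\right) - \left(324 + 108 \sqrt{2}\right)\right) + 92476} = \frac{1}{\left(-22 - \left(324 + 108 \sqrt{2}\right)\right) + 92476} = \frac{1}{\left(-346 - 108 \sqrt{2}\right) + 92476} = \frac{1}{92130 - 108 \sqrt{2}}$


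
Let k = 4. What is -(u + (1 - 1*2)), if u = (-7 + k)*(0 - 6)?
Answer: -17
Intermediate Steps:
u = 18 (u = (-7 + 4)*(0 - 6) = -3*(-6) = 18)
-(u + (1 - 1*2)) = -(18 + (1 - 1*2)) = -(18 + (1 - 2)) = -(18 - 1) = -1*17 = -17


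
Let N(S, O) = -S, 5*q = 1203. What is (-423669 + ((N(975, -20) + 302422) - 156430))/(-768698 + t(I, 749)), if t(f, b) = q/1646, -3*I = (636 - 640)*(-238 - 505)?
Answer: 2293305960/6326383337 ≈ 0.36250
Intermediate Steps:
q = 1203/5 (q = (⅕)*1203 = 1203/5 ≈ 240.60)
I = -2972/3 (I = -(636 - 640)*(-238 - 505)/3 = -(-4)*(-743)/3 = -⅓*2972 = -2972/3 ≈ -990.67)
t(f, b) = 1203/8230 (t(f, b) = (1203/5)/1646 = (1203/5)*(1/1646) = 1203/8230)
(-423669 + ((N(975, -20) + 302422) - 156430))/(-768698 + t(I, 749)) = (-423669 + ((-1*975 + 302422) - 156430))/(-768698 + 1203/8230) = (-423669 + ((-975 + 302422) - 156430))/(-6326383337/8230) = (-423669 + (301447 - 156430))*(-8230/6326383337) = (-423669 + 145017)*(-8230/6326383337) = -278652*(-8230/6326383337) = 2293305960/6326383337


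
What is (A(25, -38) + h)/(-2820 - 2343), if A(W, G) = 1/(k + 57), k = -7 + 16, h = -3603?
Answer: 237797/340758 ≈ 0.69785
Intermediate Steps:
k = 9
A(W, G) = 1/66 (A(W, G) = 1/(9 + 57) = 1/66)
(A(25, -38) + h)/(-2820 - 2343) = (1/66 - 3603)/(-2820 - 2343) = -237797/66/(-5163) = -237797/66*(-1/5163) = 237797/340758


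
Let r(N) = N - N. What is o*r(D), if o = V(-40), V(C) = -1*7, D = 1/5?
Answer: 0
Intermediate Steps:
D = ⅕ ≈ 0.20000
V(C) = -7
o = -7
r(N) = 0
o*r(D) = -7*0 = 0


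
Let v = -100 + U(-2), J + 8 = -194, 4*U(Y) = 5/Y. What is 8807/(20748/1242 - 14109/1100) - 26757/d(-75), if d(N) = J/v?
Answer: -15783729886845/1427310992 ≈ -11058.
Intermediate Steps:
U(Y) = 5/(4*Y) (U(Y) = (5/Y)/4 = 5/(4*Y))
J = -202 (J = -8 - 194 = -202)
v = -805/8 (v = -100 + (5/4)/(-2) = -100 + (5/4)*(-½) = -100 - 5/8 = -805/8 ≈ -100.63)
d(N) = 1616/805 (d(N) = -202/(-805/8) = -202*(-8/805) = 1616/805)
8807/(20748/1242 - 14109/1100) - 26757/d(-75) = 8807/(20748/1242 - 14109/1100) - 26757/1616/805 = 8807/(20748*(1/1242) - 14109*1/1100) - 26757*805/1616 = 8807/(3458/207 - 14109/1100) - 21539385/1616 = 8807/(883237/227700) - 21539385/1616 = 8807*(227700/883237) - 21539385/1616 = 2005353900/883237 - 21539385/1616 = -15783729886845/1427310992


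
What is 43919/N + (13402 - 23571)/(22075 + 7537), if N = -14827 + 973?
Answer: -720705377/205122324 ≈ -3.5135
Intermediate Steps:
N = -13854
43919/N + (13402 - 23571)/(22075 + 7537) = 43919/(-13854) + (13402 - 23571)/(22075 + 7537) = 43919*(-1/13854) - 10169/29612 = -43919/13854 - 10169*1/29612 = -43919/13854 - 10169/29612 = -720705377/205122324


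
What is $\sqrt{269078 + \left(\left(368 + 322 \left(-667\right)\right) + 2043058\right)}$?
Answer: $\sqrt{2097730} \approx 1448.4$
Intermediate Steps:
$\sqrt{269078 + \left(\left(368 + 322 \left(-667\right)\right) + 2043058\right)} = \sqrt{269078 + \left(\left(368 - 214774\right) + 2043058\right)} = \sqrt{269078 + \left(-214406 + 2043058\right)} = \sqrt{269078 + 1828652} = \sqrt{2097730}$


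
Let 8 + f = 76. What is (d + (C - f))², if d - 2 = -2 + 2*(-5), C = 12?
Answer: 4356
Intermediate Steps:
f = 68 (f = -8 + 76 = 68)
d = -10 (d = 2 + (-2 + 2*(-5)) = 2 + (-2 - 10) = 2 - 12 = -10)
(d + (C - f))² = (-10 + (12 - 1*68))² = (-10 + (12 - 68))² = (-10 - 56)² = (-66)² = 4356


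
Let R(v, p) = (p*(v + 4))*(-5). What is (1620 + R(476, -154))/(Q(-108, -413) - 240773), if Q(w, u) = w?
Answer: -371220/240881 ≈ -1.5411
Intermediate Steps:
R(v, p) = -5*p*(4 + v) (R(v, p) = (p*(4 + v))*(-5) = -5*p*(4 + v))
(1620 + R(476, -154))/(Q(-108, -413) - 240773) = (1620 - 5*(-154)*(4 + 476))/(-108 - 240773) = (1620 - 5*(-154)*480)/(-240881) = (1620 + 369600)*(-1/240881) = 371220*(-1/240881) = -371220/240881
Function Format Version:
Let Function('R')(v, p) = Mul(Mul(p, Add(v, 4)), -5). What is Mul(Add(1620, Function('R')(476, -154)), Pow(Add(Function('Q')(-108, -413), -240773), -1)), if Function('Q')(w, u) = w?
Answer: Rational(-371220, 240881) ≈ -1.5411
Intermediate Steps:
Function('R')(v, p) = Mul(-5, p, Add(4, v)) (Function('R')(v, p) = Mul(Mul(p, Add(4, v)), -5) = Mul(-5, p, Add(4, v)))
Mul(Add(1620, Function('R')(476, -154)), Pow(Add(Function('Q')(-108, -413), -240773), -1)) = Mul(Add(1620, Mul(-5, -154, Add(4, 476))), Pow(Add(-108, -240773), -1)) = Mul(Add(1620, Mul(-5, -154, 480)), Pow(-240881, -1)) = Mul(Add(1620, 369600), Rational(-1, 240881)) = Mul(371220, Rational(-1, 240881)) = Rational(-371220, 240881)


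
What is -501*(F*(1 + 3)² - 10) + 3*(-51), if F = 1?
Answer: -3159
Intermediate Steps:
-501*(F*(1 + 3)² - 10) + 3*(-51) = -501*(1*(1 + 3)² - 10) + 3*(-51) = -501*(1*4² - 10) - 153 = -501*(1*16 - 10) - 153 = -501*(16 - 10) - 153 = -501*6 - 153 = -3006 - 153 = -3159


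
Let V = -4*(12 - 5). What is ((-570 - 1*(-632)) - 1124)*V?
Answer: 29736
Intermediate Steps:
V = -28 (V = -4*7 = -28)
((-570 - 1*(-632)) - 1124)*V = ((-570 - 1*(-632)) - 1124)*(-28) = ((-570 + 632) - 1124)*(-28) = (62 - 1124)*(-28) = -1062*(-28) = 29736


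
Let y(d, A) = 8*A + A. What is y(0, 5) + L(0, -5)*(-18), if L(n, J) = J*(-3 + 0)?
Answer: -225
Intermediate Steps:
L(n, J) = -3*J (L(n, J) = J*(-3) = -3*J)
y(d, A) = 9*A
y(0, 5) + L(0, -5)*(-18) = 9*5 - 3*(-5)*(-18) = 45 + 15*(-18) = 45 - 270 = -225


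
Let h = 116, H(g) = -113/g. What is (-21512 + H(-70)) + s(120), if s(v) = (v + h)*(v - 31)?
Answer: -35447/70 ≈ -506.39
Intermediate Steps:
s(v) = (-31 + v)*(116 + v) (s(v) = (v + 116)*(v - 31) = (116 + v)*(-31 + v) = (-31 + v)*(116 + v))
(-21512 + H(-70)) + s(120) = (-21512 - 113/(-70)) + (-3596 + 120**2 + 85*120) = (-21512 - 113*(-1/70)) + (-3596 + 14400 + 10200) = (-21512 + 113/70) + 21004 = -1505727/70 + 21004 = -35447/70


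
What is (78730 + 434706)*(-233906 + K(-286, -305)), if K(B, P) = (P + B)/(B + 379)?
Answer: -3723069738388/31 ≈ -1.2010e+11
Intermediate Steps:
K(B, P) = (B + P)/(379 + B)
(78730 + 434706)*(-233906 + K(-286, -305)) = (78730 + 434706)*(-233906 + (-286 - 305)/(379 - 286)) = 513436*(-233906 - 591/93) = 513436*(-233906 + (1/93)*(-591)) = 513436*(-233906 - 197/31) = 513436*(-7251283/31) = -3723069738388/31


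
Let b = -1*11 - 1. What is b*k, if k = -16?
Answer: 192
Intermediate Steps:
b = -12 (b = -11 - 1 = -12)
b*k = -12*(-16) = 192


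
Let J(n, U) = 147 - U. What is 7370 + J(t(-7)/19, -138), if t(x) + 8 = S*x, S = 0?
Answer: 7655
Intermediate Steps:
t(x) = -8 (t(x) = -8 + 0*x = -8 + 0 = -8)
7370 + J(t(-7)/19, -138) = 7370 + (147 - 1*(-138)) = 7370 + (147 + 138) = 7370 + 285 = 7655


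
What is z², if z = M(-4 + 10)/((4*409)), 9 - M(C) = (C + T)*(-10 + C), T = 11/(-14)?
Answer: 43681/131148304 ≈ 0.00033307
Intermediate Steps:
T = -11/14 (T = 11*(-1/14) = -11/14 ≈ -0.78571)
M(C) = 9 - (-10 + C)*(-11/14 + C) (M(C) = 9 - (C - 11/14)*(-10 + C) = 9 - (-11/14 + C)*(-10 + C) = 9 - (-10 + C)*(-11/14 + C))
z = 209/11452 (z = (8/7 - (-4 + 10)² + 151*(-4 + 10)/14)/((4*409)) = (8/7 - 1*6² + (151/14)*6)/1636 = (8/7 - 1*36 + 453/7)*(1/1636) = (8/7 - 36 + 453/7)*(1/1636) = (209/7)*(1/1636) = 209/11452 ≈ 0.018250)
z² = (209/11452)² = 43681/131148304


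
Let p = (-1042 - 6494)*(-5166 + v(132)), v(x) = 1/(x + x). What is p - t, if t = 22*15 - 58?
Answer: 428237430/11 ≈ 3.8931e+7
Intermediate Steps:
v(x) = 1/(2*x)
p = 428240422/11 (p = (-1042 - 6494)*(-5166 + (½)/132) = -7536*(-5166 + (½)*(1/132)) = -7536*(-5166 + 1/264) = -7536*(-1363823/264) = 428240422/11 ≈ 3.8931e+7)
t = 272 (t = 330 - 58 = 272)
p - t = 428240422/11 - 1*272 = 428240422/11 - 272 = 428237430/11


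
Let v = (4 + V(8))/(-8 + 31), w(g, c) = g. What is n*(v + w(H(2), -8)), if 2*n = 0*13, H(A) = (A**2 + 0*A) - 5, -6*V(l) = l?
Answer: 0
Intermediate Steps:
V(l) = -l/6
H(A) = -5 + A**2 (H(A) = (A**2 + 0) - 5 = A**2 - 5 = -5 + A**2)
n = 0 (n = (0*13)/2 = (1/2)*0 = 0)
v = 8/69 (v = (4 - 1/6*8)/(-8 + 31) = (4 - 4/3)/23 = (8/3)*(1/23) = 8/69 ≈ 0.11594)
n*(v + w(H(2), -8)) = 0*(8/69 + (-5 + 2**2)) = 0*(8/69 + (-5 + 4)) = 0*(8/69 - 1) = 0*(-61/69) = 0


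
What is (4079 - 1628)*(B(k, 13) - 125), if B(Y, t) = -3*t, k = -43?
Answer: -401964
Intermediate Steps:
(4079 - 1628)*(B(k, 13) - 125) = (4079 - 1628)*(-3*13 - 125) = 2451*(-39 - 125) = 2451*(-164) = -401964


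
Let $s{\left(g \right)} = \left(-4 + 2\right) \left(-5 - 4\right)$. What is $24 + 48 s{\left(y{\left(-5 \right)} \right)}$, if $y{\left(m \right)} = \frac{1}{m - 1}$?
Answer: $888$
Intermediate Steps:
$y{\left(m \right)} = \frac{1}{-1 + m}$
$s{\left(g \right)} = 18$ ($s{\left(g \right)} = \left(-2\right) \left(-9\right) = 18$)
$24 + 48 s{\left(y{\left(-5 \right)} \right)} = 24 + 48 \cdot 18 = 24 + 864 = 888$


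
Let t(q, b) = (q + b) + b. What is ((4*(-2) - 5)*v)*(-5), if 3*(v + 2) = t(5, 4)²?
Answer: 10595/3 ≈ 3531.7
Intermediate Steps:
t(q, b) = q + 2*b (t(q, b) = (b + q) + b = q + 2*b)
v = 163/3 (v = -2 + (5 + 2*4)²/3 = -2 + (5 + 8)²/3 = -2 + (⅓)*13² = -2 + (⅓)*169 = -2 + 169/3 = 163/3 ≈ 54.333)
((4*(-2) - 5)*v)*(-5) = ((4*(-2) - 5)*(163/3))*(-5) = ((-8 - 5)*(163/3))*(-5) = -13*163/3*(-5) = -2119/3*(-5) = 10595/3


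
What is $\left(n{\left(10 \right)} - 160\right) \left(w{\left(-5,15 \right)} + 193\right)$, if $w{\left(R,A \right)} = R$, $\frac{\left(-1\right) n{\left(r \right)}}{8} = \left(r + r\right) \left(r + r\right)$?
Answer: $-631680$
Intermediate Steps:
$n{\left(r \right)} = - 32 r^{2}$ ($n{\left(r \right)} = - 8 \left(r + r\right) \left(r + r\right) = - 8 \cdot 2 r 2 r = - 8 \cdot 4 r^{2} = - 32 r^{2}$)
$\left(n{\left(10 \right)} - 160\right) \left(w{\left(-5,15 \right)} + 193\right) = \left(- 32 \cdot 10^{2} - 160\right) \left(-5 + 193\right) = \left(\left(-32\right) 100 - 160\right) 188 = \left(-3200 - 160\right) 188 = \left(-3360\right) 188 = -631680$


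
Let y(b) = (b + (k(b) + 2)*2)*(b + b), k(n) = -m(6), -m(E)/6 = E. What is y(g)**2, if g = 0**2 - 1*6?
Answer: 705600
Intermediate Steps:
m(E) = -6*E
k(n) = 36 (k(n) = -(-6)*6 = -1*(-36) = 36)
g = -6 (g = 0 - 6 = -6)
y(b) = 2*b*(76 + b) (y(b) = (b + (36 + 2)*2)*(b + b) = (b + 38*2)*(2*b) = (b + 76)*(2*b) = (76 + b)*(2*b) = 2*b*(76 + b))
y(g)**2 = (2*(-6)*(76 - 6))**2 = (2*(-6)*70)**2 = (-840)**2 = 705600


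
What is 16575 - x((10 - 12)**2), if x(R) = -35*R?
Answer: 16715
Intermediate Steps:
16575 - x((10 - 12)**2) = 16575 - (-35)*(10 - 12)**2 = 16575 - (-35)*(-2)**2 = 16575 - (-35)*4 = 16575 - 1*(-140) = 16575 + 140 = 16715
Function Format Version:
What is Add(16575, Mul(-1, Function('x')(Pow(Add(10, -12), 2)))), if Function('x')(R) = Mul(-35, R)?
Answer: 16715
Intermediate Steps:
Add(16575, Mul(-1, Function('x')(Pow(Add(10, -12), 2)))) = Add(16575, Mul(-1, Mul(-35, Pow(Add(10, -12), 2)))) = Add(16575, Mul(-1, Mul(-35, Pow(-2, 2)))) = Add(16575, Mul(-1, Mul(-35, 4))) = Add(16575, Mul(-1, -140)) = Add(16575, 140) = 16715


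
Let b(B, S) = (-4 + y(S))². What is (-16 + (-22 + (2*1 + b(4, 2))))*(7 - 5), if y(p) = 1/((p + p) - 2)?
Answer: -95/2 ≈ -47.500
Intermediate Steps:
y(p) = 1/(-2 + 2*p) (y(p) = 1/(2*p - 2) = 1/(-2 + 2*p))
b(B, S) = (-4 + 1/(2*(-1 + S)))²
(-16 + (-22 + (2*1 + b(4, 2))))*(7 - 5) = (-16 + (-22 + (2*1 + (-9 + 8*2)²/(4*(-1 + 2)²))))*(7 - 5) = (-16 + (-22 + (2 + (¼)*(-9 + 16)²/1²)))*2 = (-16 + (-22 + (2 + (¼)*1*7²)))*2 = (-16 + (-22 + (2 + (¼)*1*49)))*2 = (-16 + (-22 + (2 + 49/4)))*2 = (-16 + (-22 + 57/4))*2 = (-16 - 31/4)*2 = -95/4*2 = -95/2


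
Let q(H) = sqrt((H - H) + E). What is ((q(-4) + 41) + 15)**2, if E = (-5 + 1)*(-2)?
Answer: 3144 + 224*sqrt(2) ≈ 3460.8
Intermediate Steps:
E = 8 (E = -4*(-2) = 8)
q(H) = 2*sqrt(2) (q(H) = sqrt((H - H) + 8) = sqrt(0 + 8) = sqrt(8) = 2*sqrt(2))
((q(-4) + 41) + 15)**2 = ((2*sqrt(2) + 41) + 15)**2 = ((41 + 2*sqrt(2)) + 15)**2 = (56 + 2*sqrt(2))**2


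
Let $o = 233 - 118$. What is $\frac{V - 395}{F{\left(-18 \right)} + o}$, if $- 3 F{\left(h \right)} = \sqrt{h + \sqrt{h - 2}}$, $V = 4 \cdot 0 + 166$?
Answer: $\frac{687}{-345 + \sqrt{2} \sqrt{-9 + i \sqrt{5}}} \approx -1.994 - 0.024745 i$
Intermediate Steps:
$o = 115$
$V = 166$ ($V = 0 + 166 = 166$)
$F{\left(h \right)} = - \frac{\sqrt{h + \sqrt{-2 + h}}}{3}$ ($F{\left(h \right)} = - \frac{\sqrt{h + \sqrt{h - 2}}}{3} = - \frac{\sqrt{h + \sqrt{-2 + h}}}{3}$)
$\frac{V - 395}{F{\left(-18 \right)} + o} = \frac{166 - 395}{- \frac{\sqrt{-18 + \sqrt{-2 - 18}}}{3} + 115} = - \frac{229}{- \frac{\sqrt{-18 + \sqrt{-20}}}{3} + 115} = - \frac{229}{- \frac{\sqrt{-18 + 2 i \sqrt{5}}}{3} + 115} = - \frac{229}{115 - \frac{\sqrt{-18 + 2 i \sqrt{5}}}{3}}$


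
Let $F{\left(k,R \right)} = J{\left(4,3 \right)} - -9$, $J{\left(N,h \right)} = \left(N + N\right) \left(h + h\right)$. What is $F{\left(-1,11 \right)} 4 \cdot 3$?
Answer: $684$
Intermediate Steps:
$J{\left(N,h \right)} = 4 N h$ ($J{\left(N,h \right)} = 2 N 2 h = 4 N h$)
$F{\left(k,R \right)} = 57$ ($F{\left(k,R \right)} = 4 \cdot 4 \cdot 3 - -9 = 48 + 9 = 57$)
$F{\left(-1,11 \right)} 4 \cdot 3 = 57 \cdot 4 \cdot 3 = 57 \cdot 12 = 684$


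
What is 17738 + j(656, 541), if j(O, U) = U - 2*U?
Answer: 17197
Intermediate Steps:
j(O, U) = -U
17738 + j(656, 541) = 17738 - 1*541 = 17738 - 541 = 17197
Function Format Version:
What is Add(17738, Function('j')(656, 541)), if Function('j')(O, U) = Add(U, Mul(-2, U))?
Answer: 17197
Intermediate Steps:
Function('j')(O, U) = Mul(-1, U)
Add(17738, Function('j')(656, 541)) = Add(17738, Mul(-1, 541)) = Add(17738, -541) = 17197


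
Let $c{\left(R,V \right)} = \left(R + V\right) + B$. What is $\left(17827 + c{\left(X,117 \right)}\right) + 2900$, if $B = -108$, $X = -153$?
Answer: $20583$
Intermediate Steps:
$c{\left(R,V \right)} = -108 + R + V$ ($c{\left(R,V \right)} = \left(R + V\right) - 108 = -108 + R + V$)
$\left(17827 + c{\left(X,117 \right)}\right) + 2900 = \left(17827 - 144\right) + 2900 = 17683 + 2900 = 20583$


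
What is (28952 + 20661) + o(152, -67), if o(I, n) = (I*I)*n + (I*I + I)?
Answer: -1475099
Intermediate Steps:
o(I, n) = I + I² + n*I² (o(I, n) = I²*n + (I² + I) = n*I² + (I + I²) = I + I² + n*I²)
(28952 + 20661) + o(152, -67) = (28952 + 20661) + 152*(1 + 152 + 152*(-67)) = 49613 + 152*(1 + 152 - 10184) = 49613 + 152*(-10031) = 49613 - 1524712 = -1475099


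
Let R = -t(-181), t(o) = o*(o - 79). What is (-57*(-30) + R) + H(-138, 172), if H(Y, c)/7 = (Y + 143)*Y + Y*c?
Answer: -216332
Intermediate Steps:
t(o) = o*(-79 + o)
H(Y, c) = 7*Y*c + 7*Y*(143 + Y) (H(Y, c) = 7*((Y + 143)*Y + Y*c) = 7*((143 + Y)*Y + Y*c) = 7*(Y*(143 + Y) + Y*c) = 7*(Y*c + Y*(143 + Y)) = 7*Y*c + 7*Y*(143 + Y))
R = -47060 (R = -(-181)*(-79 - 181) = -(-181)*(-260) = -1*47060 = -47060)
(-57*(-30) + R) + H(-138, 172) = (-57*(-30) - 47060) + 7*(-138)*(143 - 138 + 172) = (1710 - 47060) + 7*(-138)*177 = -45350 - 170982 = -216332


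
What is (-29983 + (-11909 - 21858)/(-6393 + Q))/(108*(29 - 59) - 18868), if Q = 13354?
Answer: 104372715/76946894 ≈ 1.3564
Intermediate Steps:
(-29983 + (-11909 - 21858)/(-6393 + Q))/(108*(29 - 59) - 18868) = (-29983 + (-11909 - 21858)/(-6393 + 13354))/(108*(29 - 59) - 18868) = (-29983 - 33767/6961)/(108*(-30) - 18868) = (-29983 - 33767*1/6961)/(-3240 - 18868) = (-29983 - 33767/6961)/(-22108) = -208745430/6961*(-1/22108) = 104372715/76946894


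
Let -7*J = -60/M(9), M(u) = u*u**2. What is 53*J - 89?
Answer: -150329/1701 ≈ -88.377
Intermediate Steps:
M(u) = u**3
J = 20/1701 (J = -(-60)/(7*(9**3)) = -(-60)/(7*729) = -1/7*(-20/243) = 20/1701 ≈ 0.011758)
53*J - 89 = 53*(20/1701) - 89 = 1060/1701 - 89 = -150329/1701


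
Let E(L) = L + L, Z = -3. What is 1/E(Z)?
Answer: -⅙ ≈ -0.16667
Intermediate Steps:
E(L) = 2*L
1/E(Z) = 1/(2*(-3)) = 1/(-6) = -⅙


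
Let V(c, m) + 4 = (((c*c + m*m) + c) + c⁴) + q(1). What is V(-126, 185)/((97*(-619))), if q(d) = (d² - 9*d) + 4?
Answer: -252097343/60043 ≈ -4198.6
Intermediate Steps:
q(d) = 4 + d² - 9*d
V(c, m) = -8 + c + c² + c⁴ + m² (V(c, m) = -4 + ((((c*c + m*m) + c) + c⁴) + (4 + 1² - 9*1)) = -4 + ((((c² + m²) + c) + c⁴) + (4 + 1 - 9)) = -4 + (((c + c² + m²) + c⁴) - 4) = -4 + ((c + c² + c⁴ + m²) - 4) = -4 + (-4 + c + c² + c⁴ + m²) = -8 + c + c² + c⁴ + m²)
V(-126, 185)/((97*(-619))) = (-8 - 126 + (-126)² + (-126)⁴ + 185²)/((97*(-619))) = (-8 - 126 + 15876 + 252047376 + 34225)/(-60043) = 252097343*(-1/60043) = -252097343/60043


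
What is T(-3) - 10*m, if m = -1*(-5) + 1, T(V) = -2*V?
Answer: -54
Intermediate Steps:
m = 6 (m = 5 + 1 = 6)
T(-3) - 10*m = -2*(-3) - 10*6 = 6 - 60 = -54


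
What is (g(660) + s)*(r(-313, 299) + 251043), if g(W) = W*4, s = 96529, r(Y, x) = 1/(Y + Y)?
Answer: 15584697625973/626 ≈ 2.4896e+10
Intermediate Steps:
r(Y, x) = 1/(2*Y)
g(W) = 4*W
(g(660) + s)*(r(-313, 299) + 251043) = (4*660 + 96529)*((½)/(-313) + 251043) = (2640 + 96529)*((½)*(-1/313) + 251043) = 99169*(-1/626 + 251043) = 99169*(157152917/626) = 15584697625973/626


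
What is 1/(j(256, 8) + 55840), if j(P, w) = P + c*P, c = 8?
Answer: 1/58144 ≈ 1.7199e-5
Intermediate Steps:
j(P, w) = 9*P (j(P, w) = P + 8*P = 9*P)
1/(j(256, 8) + 55840) = 1/(9*256 + 55840) = 1/(2304 + 55840) = 1/58144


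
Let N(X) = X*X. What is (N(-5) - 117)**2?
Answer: 8464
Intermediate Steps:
N(X) = X**2
(N(-5) - 117)**2 = ((-5)**2 - 117)**2 = (25 - 117)**2 = (-92)**2 = 8464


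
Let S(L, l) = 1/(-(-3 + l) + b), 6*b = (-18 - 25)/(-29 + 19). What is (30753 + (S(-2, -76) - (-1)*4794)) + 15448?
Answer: 243909145/4783 ≈ 50995.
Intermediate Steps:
b = 43/60 (b = ((-18 - 25)/(-29 + 19))/6 = (-43/(-10))/6 = (-43*(-⅒))/6 = (⅙)*(43/10) = 43/60 ≈ 0.71667)
S(L, l) = 1/(223/60 - l) (S(L, l) = 1/(-(-3 + l) + 43/60) = 1/((3 - l) + 43/60) = 1/(223/60 - l))
(30753 + (S(-2, -76) - (-1)*4794)) + 15448 = (30753 + (60/(223 - 60*(-76)) - (-1)*4794)) + 15448 = (30753 + (60/(223 + 4560) - 1*(-4794))) + 15448 = (30753 + (60/4783 + 4794)) + 15448 = (30753 + 22929762/4783) + 15448 = 170021361/4783 + 15448 = 243909145/4783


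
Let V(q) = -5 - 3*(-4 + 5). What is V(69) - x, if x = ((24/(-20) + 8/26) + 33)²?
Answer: -4389369/4225 ≈ -1038.9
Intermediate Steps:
x = 4355569/4225 (x = ((24*(-1/20) + 8*(1/26)) + 33)² = ((-6/5 + 4/13) + 33)² = (-58/65 + 33)² = (2087/65)² = 4355569/4225 ≈ 1030.9)
V(q) = -8 (V(q) = -5 - 3*1 = -5 - 3 = -8)
V(69) - x = -8 - 1*4355569/4225 = -8 - 4355569/4225 = -4389369/4225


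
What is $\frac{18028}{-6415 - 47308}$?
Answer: $- \frac{18028}{53723} \approx -0.33557$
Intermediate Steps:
$\frac{18028}{-6415 - 47308} = \frac{18028}{-53723} = 18028 \left(- \frac{1}{53723}\right) = - \frac{18028}{53723}$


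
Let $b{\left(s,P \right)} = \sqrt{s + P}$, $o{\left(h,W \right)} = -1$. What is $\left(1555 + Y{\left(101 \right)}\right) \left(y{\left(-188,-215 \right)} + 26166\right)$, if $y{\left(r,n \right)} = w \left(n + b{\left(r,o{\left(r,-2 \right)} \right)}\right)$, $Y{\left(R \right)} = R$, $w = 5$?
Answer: $41550696 + 24840 i \sqrt{21} \approx 4.1551 \cdot 10^{7} + 1.1383 \cdot 10^{5} i$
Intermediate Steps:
$b{\left(s,P \right)} = \sqrt{P + s}$
$y{\left(r,n \right)} = 5 n + 5 \sqrt{-1 + r}$ ($y{\left(r,n \right)} = 5 \left(n + \sqrt{-1 + r}\right) = 5 n + 5 \sqrt{-1 + r}$)
$\left(1555 + Y{\left(101 \right)}\right) \left(y{\left(-188,-215 \right)} + 26166\right) = \left(1555 + 101\right) \left(\left(5 \left(-215\right) + 5 \sqrt{-1 - 188}\right) + 26166\right) = 1656 \left(\left(-1075 + 5 \sqrt{-189}\right) + 26166\right) = 1656 \left(\left(-1075 + 5 \cdot 3 i \sqrt{21}\right) + 26166\right) = 1656 \left(\left(-1075 + 15 i \sqrt{21}\right) + 26166\right) = 1656 \left(25091 + 15 i \sqrt{21}\right) = 41550696 + 24840 i \sqrt{21}$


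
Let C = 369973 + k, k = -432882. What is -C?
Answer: 62909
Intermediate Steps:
C = -62909 (C = 369973 - 432882 = -62909)
-C = -1*(-62909) = 62909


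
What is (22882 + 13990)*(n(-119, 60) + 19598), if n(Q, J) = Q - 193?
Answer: 711113392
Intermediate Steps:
n(Q, J) = -193 + Q
(22882 + 13990)*(n(-119, 60) + 19598) = (22882 + 13990)*((-193 - 119) + 19598) = 36872*(-312 + 19598) = 36872*19286 = 711113392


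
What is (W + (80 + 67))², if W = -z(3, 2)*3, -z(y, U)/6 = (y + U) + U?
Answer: 74529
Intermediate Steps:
z(y, U) = -12*U - 6*y (z(y, U) = -6*((y + U) + U) = -6*((U + y) + U) = -6*(y + 2*U) = -12*U - 6*y)
W = 126 (W = -(-12*2 - 6*3)*3 = -(-24 - 18)*3 = -1*(-42)*3 = 42*3 = 126)
(W + (80 + 67))² = (126 + (80 + 67))² = (126 + 147)² = 273² = 74529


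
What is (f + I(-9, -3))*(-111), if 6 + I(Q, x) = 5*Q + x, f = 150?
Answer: -10656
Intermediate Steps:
I(Q, x) = -6 + x + 5*Q (I(Q, x) = -6 + (5*Q + x) = -6 + (x + 5*Q) = -6 + x + 5*Q)
(f + I(-9, -3))*(-111) = (150 + (-6 - 3 + 5*(-9)))*(-111) = (150 + (-6 - 3 - 45))*(-111) = (150 - 54)*(-111) = 96*(-111) = -10656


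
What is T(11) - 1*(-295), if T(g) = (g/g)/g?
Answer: 3246/11 ≈ 295.09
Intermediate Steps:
T(g) = 1/g
T(11) - 1*(-295) = 1/11 - 1*(-295) = 1/11 + 295 = 3246/11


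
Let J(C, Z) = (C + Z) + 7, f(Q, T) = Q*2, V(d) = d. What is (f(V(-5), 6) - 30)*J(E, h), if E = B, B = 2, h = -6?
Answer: -120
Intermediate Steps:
f(Q, T) = 2*Q
E = 2
J(C, Z) = 7 + C + Z
(f(V(-5), 6) - 30)*J(E, h) = (2*(-5) - 30)*(7 + 2 - 6) = (-10 - 30)*3 = -40*3 = -120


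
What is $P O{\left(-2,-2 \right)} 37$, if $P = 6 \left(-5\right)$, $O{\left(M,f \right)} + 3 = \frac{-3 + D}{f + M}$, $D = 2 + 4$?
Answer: $\frac{8325}{2} \approx 4162.5$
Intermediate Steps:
$D = 6$
$O{\left(M,f \right)} = -3 + \frac{3}{M + f}$ ($O{\left(M,f \right)} = -3 + \frac{-3 + 6}{f + M} = -3 + \frac{3}{M + f}$)
$P = -30$
$P O{\left(-2,-2 \right)} 37 = - 30 \frac{3 \left(1 - -2 - -2\right)}{-2 - 2} \cdot 37 = - 30 \frac{3 \left(1 + 2 + 2\right)}{-4} \cdot 37 = - 30 \cdot 3 \left(- \frac{1}{4}\right) 5 \cdot 37 = \left(-30\right) \left(- \frac{15}{4}\right) 37 = \frac{225}{2} \cdot 37 = \frac{8325}{2}$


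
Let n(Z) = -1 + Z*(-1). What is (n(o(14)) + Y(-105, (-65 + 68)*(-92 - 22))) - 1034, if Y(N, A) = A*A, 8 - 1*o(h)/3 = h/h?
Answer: 115908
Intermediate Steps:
o(h) = 21 (o(h) = 24 - 3*h/h = 24 - 3*1 = 24 - 3 = 21)
n(Z) = -1 - Z
Y(N, A) = A²
(n(o(14)) + Y(-105, (-65 + 68)*(-92 - 22))) - 1034 = ((-1 - 1*21) + ((-65 + 68)*(-92 - 22))²) - 1034 = ((-1 - 21) + (3*(-114))²) - 1034 = (-22 + (-342)²) - 1034 = (-22 + 116964) - 1034 = 116942 - 1034 = 115908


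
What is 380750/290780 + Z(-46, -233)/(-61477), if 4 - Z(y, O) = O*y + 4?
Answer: 2652394779/1787628206 ≈ 1.4838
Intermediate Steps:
Z(y, O) = -O*y (Z(y, O) = 4 - (O*y + 4) = 4 - (4 + O*y) = 4 + (-4 - O*y) = -O*y)
380750/290780 + Z(-46, -233)/(-61477) = 380750/290780 - 1*(-233)*(-46)/(-61477) = 380750*(1/290780) - 10718*(-1/61477) = 38075/29078 + 10718/61477 = 2652394779/1787628206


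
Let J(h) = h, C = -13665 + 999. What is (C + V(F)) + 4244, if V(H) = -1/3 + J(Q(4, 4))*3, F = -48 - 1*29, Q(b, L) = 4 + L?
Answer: -25195/3 ≈ -8398.3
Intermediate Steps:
C = -12666
F = -77 (F = -48 - 29 = -77)
V(H) = 71/3 (V(H) = -1/3 + (4 + 4)*3 = -1*1/3 + 8*3 = -1/3 + 24 = 71/3)
(C + V(F)) + 4244 = (-12666 + 71/3) + 4244 = -37927/3 + 4244 = -25195/3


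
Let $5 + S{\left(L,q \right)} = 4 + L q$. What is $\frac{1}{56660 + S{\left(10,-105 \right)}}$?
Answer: $\frac{1}{55609} \approx 1.7983 \cdot 10^{-5}$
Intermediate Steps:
$S{\left(L,q \right)} = -1 + L q$ ($S{\left(L,q \right)} = -5 + \left(4 + L q\right) = -1 + L q$)
$\frac{1}{56660 + S{\left(10,-105 \right)}} = \frac{1}{56660 + \left(-1 + 10 \left(-105\right)\right)} = \frac{1}{56660 - 1051} = \frac{1}{55609}$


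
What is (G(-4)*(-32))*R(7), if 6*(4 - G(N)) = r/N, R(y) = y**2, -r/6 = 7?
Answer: -3528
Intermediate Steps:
r = -42 (r = -6*7 = -42)
G(N) = 4 + 7/N (G(N) = 4 - (-7)/N = 4 + 7/N)
(G(-4)*(-32))*R(7) = ((4 + 7/(-4))*(-32))*7**2 = ((4 + 7*(-1/4))*(-32))*49 = ((4 - 7/4)*(-32))*49 = ((9/4)*(-32))*49 = -72*49 = -3528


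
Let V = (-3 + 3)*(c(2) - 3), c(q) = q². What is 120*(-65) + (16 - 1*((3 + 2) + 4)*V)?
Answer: -7784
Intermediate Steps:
V = 0 (V = (-3 + 3)*(2² - 3) = 0*(4 - 3) = 0*1 = 0)
120*(-65) + (16 - 1*((3 + 2) + 4)*V) = 120*(-65) + (16 - 1*((3 + 2) + 4)*0) = -7800 + (16 - 1*(5 + 4)*0) = -7800 + (16 - 1*9*0) = -7800 + (16 - 9*0) = -7800 + (16 - 1*0) = -7800 + (16 + 0) = -7800 + 16 = -7784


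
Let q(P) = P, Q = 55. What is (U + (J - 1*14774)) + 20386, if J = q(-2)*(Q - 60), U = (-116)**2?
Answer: 19078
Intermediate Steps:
U = 13456
J = 10 (J = -2*(55 - 60) = -2*(-5) = 10)
(U + (J - 1*14774)) + 20386 = (13456 + (10 - 1*14774)) + 20386 = (13456 + (10 - 14774)) + 20386 = (13456 - 14764) + 20386 = -1308 + 20386 = 19078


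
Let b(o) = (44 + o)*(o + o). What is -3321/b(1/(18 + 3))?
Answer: -1464561/1850 ≈ -791.65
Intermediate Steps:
b(o) = 2*o*(44 + o) (b(o) = (44 + o)*(2*o) = 2*o*(44 + o))
-3321/b(1/(18 + 3)) = -3321*(18 + 3)/(2*(44 + 1/(18 + 3))) = -3321*21/(2*(44 + 1/21)) = -3321/(2*(1/21)*(925/21)) = -3321/1850/441 = -3321*441/1850 = -1464561/1850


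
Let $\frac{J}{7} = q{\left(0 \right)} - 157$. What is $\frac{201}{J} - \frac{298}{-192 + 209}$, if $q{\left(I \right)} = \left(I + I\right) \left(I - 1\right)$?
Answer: $- \frac{330919}{18683} \approx -17.712$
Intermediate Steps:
$q{\left(I \right)} = 2 I \left(-1 + I\right)$
$J = -1099$ ($J = 7 \left(2 \cdot 0 \left(-1 + 0\right) - 157\right) = 7 \left(2 \cdot 0 \left(-1\right) - 157\right) = 7 \left(0 - 157\right) = 7 \left(-157\right) = -1099$)
$\frac{201}{J} - \frac{298}{-192 + 209} = \frac{201}{-1099} - \frac{298}{-192 + 209} = 201 \left(- \frac{1}{1099}\right) - \frac{298}{17} = - \frac{201}{1099} - \frac{298}{17} = - \frac{330919}{18683}$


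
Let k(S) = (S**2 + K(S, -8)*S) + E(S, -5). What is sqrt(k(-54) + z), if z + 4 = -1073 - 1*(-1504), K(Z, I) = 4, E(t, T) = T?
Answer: sqrt(3122) ≈ 55.875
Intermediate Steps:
z = 427 (z = -4 + (-1073 - 1*(-1504)) = -4 + (-1073 + 1504) = -4 + 431 = 427)
k(S) = -5 + S**2 + 4*S (k(S) = (S**2 + 4*S) - 5 = -5 + S**2 + 4*S)
sqrt(k(-54) + z) = sqrt((-5 + (-54)**2 + 4*(-54)) + 427) = sqrt((-5 + 2916 - 216) + 427) = sqrt(2695 + 427) = sqrt(3122)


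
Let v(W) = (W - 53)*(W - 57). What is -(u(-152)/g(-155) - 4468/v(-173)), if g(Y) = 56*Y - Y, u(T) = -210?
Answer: 271739/4431295 ≈ 0.061323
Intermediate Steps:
g(Y) = 55*Y
v(W) = (-57 + W)*(-53 + W) (v(W) = (-53 + W)*(-57 + W) = (-57 + W)*(-53 + W))
-(u(-152)/g(-155) - 4468/v(-173)) = -(-210/(55*(-155)) - 4468/(3021 + (-173)**2 - 110*(-173))) = -(-210/(-8525) - 4468/(3021 + 29929 + 19030)) = -(-210*(-1/8525) - 4468/51980) = -(42/1705 - 4468*1/51980) = -(42/1705 - 1117/12995) = -1*(-271739/4431295) = 271739/4431295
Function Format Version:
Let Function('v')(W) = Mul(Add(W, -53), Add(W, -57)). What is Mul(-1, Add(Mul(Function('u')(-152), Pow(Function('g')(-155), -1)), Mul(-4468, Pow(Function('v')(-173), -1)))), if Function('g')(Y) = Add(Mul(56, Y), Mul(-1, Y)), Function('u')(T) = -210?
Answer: Rational(271739, 4431295) ≈ 0.061323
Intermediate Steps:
Function('g')(Y) = Mul(55, Y)
Function('v')(W) = Mul(Add(-57, W), Add(-53, W)) (Function('v')(W) = Mul(Add(-53, W), Add(-57, W)) = Mul(Add(-57, W), Add(-53, W)))
Mul(-1, Add(Mul(Function('u')(-152), Pow(Function('g')(-155), -1)), Mul(-4468, Pow(Function('v')(-173), -1)))) = Mul(-1, Add(Mul(-210, Pow(Mul(55, -155), -1)), Mul(-4468, Pow(Add(3021, Pow(-173, 2), Mul(-110, -173)), -1)))) = Mul(-1, Add(Mul(-210, Pow(-8525, -1)), Mul(-4468, Pow(Add(3021, 29929, 19030), -1)))) = Mul(-1, Add(Mul(-210, Rational(-1, 8525)), Mul(-4468, Pow(51980, -1)))) = Mul(-1, Add(Rational(42, 1705), Mul(-4468, Rational(1, 51980)))) = Mul(-1, Add(Rational(42, 1705), Rational(-1117, 12995))) = Mul(-1, Rational(-271739, 4431295)) = Rational(271739, 4431295)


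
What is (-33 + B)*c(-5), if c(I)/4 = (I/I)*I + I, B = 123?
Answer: -3600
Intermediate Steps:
c(I) = 8*I (c(I) = 4*((I/I)*I + I) = 4*(1*I + I) = 4*(I + I) = 4*(2*I) = 8*I)
(-33 + B)*c(-5) = (-33 + 123)*(8*(-5)) = 90*(-40) = -3600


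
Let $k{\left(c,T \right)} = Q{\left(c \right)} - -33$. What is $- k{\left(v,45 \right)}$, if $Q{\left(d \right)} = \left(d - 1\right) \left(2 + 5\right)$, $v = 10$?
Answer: $-96$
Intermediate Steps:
$Q{\left(d \right)} = -7 + 7 d$ ($Q{\left(d \right)} = \left(-1 + d\right) 7 = -7 + 7 d$)
$k{\left(c,T \right)} = 26 + 7 c$ ($k{\left(c,T \right)} = \left(-7 + 7 c\right) - -33 = \left(-7 + 7 c\right) + 33 = 26 + 7 c$)
$- k{\left(v,45 \right)} = - (26 + 7 \cdot 10) = - (26 + 70) = \left(-1\right) 96 = -96$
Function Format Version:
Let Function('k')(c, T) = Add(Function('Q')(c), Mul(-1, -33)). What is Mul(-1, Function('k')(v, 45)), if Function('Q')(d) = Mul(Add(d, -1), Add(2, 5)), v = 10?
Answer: -96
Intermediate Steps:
Function('Q')(d) = Add(-7, Mul(7, d)) (Function('Q')(d) = Mul(Add(-1, d), 7) = Add(-7, Mul(7, d)))
Function('k')(c, T) = Add(26, Mul(7, c)) (Function('k')(c, T) = Add(Add(-7, Mul(7, c)), Mul(-1, -33)) = Add(Add(-7, Mul(7, c)), 33) = Add(26, Mul(7, c)))
Mul(-1, Function('k')(v, 45)) = Mul(-1, Add(26, Mul(7, 10))) = Mul(-1, Add(26, 70)) = Mul(-1, 96) = -96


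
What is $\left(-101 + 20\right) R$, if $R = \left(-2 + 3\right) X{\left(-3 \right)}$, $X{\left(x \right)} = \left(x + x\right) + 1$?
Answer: $405$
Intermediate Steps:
$X{\left(x \right)} = 1 + 2 x$ ($X{\left(x \right)} = 2 x + 1 = 1 + 2 x$)
$R = -5$ ($R = \left(-2 + 3\right) \left(1 + 2 \left(-3\right)\right) = 1 \left(1 - 6\right) = 1 \left(-5\right) = -5$)
$\left(-101 + 20\right) R = \left(-101 + 20\right) \left(-5\right) = \left(-81\right) \left(-5\right) = 405$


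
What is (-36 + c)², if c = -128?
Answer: 26896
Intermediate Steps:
(-36 + c)² = (-36 - 128)² = (-164)² = 26896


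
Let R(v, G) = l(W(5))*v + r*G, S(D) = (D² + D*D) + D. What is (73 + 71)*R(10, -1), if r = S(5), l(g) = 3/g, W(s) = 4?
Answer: -6840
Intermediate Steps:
S(D) = D + 2*D² (S(D) = (D² + D²) + D = 2*D² + D = D + 2*D²)
r = 55 (r = 5*(1 + 2*5) = 5*(1 + 10) = 5*11 = 55)
R(v, G) = 55*G + 3*v/4 (R(v, G) = (3/4)*v + 55*G = (3*(¼))*v + 55*G = 3*v/4 + 55*G = 55*G + 3*v/4)
(73 + 71)*R(10, -1) = (73 + 71)*(55*(-1) + (¾)*10) = 144*(-55 + 15/2) = 144*(-95/2) = -6840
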